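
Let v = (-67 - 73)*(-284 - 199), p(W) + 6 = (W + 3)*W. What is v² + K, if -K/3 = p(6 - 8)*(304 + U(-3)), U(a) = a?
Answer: 4572471624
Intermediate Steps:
p(W) = -6 + W*(3 + W) (p(W) = -6 + (W + 3)*W = -6 + (3 + W)*W = -6 + W*(3 + W))
v = 67620 (v = -140*(-483) = 67620)
K = 7224 (K = -3*(-6 + (6 - 8)² + 3*(6 - 8))*(304 - 3) = -3*(-6 + (-2)² + 3*(-2))*301 = -3*(-6 + 4 - 6)*301 = -(-24)*301 = -3*(-2408) = 7224)
v² + K = 67620² + 7224 = 4572464400 + 7224 = 4572471624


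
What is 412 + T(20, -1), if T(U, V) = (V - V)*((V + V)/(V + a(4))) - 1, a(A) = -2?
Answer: 411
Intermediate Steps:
T(U, V) = -1 (T(U, V) = (V - V)*((V + V)/(V - 2)) - 1 = 0*((2*V)/(-2 + V)) - 1 = 0*(2*V/(-2 + V)) - 1 = 0 - 1 = -1)
412 + T(20, -1) = 412 - 1 = 411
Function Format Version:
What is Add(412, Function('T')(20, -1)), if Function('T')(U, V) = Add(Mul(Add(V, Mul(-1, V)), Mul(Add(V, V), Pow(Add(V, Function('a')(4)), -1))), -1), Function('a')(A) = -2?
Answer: 411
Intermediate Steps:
Function('T')(U, V) = -1 (Function('T')(U, V) = Add(Mul(Add(V, Mul(-1, V)), Mul(Add(V, V), Pow(Add(V, -2), -1))), -1) = Add(Mul(0, Mul(Mul(2, V), Pow(Add(-2, V), -1))), -1) = Add(Mul(0, Mul(2, V, Pow(Add(-2, V), -1))), -1) = Add(0, -1) = -1)
Add(412, Function('T')(20, -1)) = Add(412, -1) = 411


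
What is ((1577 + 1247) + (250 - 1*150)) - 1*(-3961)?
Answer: 6885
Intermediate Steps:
((1577 + 1247) + (250 - 1*150)) - 1*(-3961) = (2824 + (250 - 150)) + 3961 = (2824 + 100) + 3961 = 2924 + 3961 = 6885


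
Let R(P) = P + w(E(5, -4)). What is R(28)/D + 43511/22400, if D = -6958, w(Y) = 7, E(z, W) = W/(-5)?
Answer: 440183/227200 ≈ 1.9374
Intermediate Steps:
E(z, W) = -W/5 (E(z, W) = W*(-⅕) = -W/5)
R(P) = 7 + P (R(P) = P + 7 = 7 + P)
R(28)/D + 43511/22400 = (7 + 28)/(-6958) + 43511/22400 = 35*(-1/6958) + 43511*(1/22400) = -5/994 + 43511/22400 = 440183/227200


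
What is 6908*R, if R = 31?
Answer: 214148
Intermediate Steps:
6908*R = 6908*31 = 214148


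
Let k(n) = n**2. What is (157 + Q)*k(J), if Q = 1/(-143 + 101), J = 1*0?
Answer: 0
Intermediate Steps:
J = 0
Q = -1/42 (Q = 1/(-42) = -1/42 ≈ -0.023810)
(157 + Q)*k(J) = (157 - 1/42)*0**2 = (6593/42)*0 = 0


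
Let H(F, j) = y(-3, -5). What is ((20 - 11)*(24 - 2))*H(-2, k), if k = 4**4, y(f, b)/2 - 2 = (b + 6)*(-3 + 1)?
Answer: 0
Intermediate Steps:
y(f, b) = -20 - 4*b (y(f, b) = 4 + 2*((b + 6)*(-3 + 1)) = 4 + 2*((6 + b)*(-2)) = 4 + 2*(-12 - 2*b) = 4 + (-24 - 4*b) = -20 - 4*b)
k = 256
H(F, j) = 0 (H(F, j) = -20 - 4*(-5) = -20 + 20 = 0)
((20 - 11)*(24 - 2))*H(-2, k) = ((20 - 11)*(24 - 2))*0 = (9*22)*0 = 198*0 = 0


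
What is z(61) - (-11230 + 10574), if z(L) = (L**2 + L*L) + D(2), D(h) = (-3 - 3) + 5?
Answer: 8097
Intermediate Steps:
D(h) = -1 (D(h) = -6 + 5 = -1)
z(L) = -1 + 2*L**2 (z(L) = (L**2 + L*L) - 1 = (L**2 + L**2) - 1 = 2*L**2 - 1 = -1 + 2*L**2)
z(61) - (-11230 + 10574) = (-1 + 2*61**2) - (-11230 + 10574) = (-1 + 2*3721) - 1*(-656) = (-1 + 7442) + 656 = 7441 + 656 = 8097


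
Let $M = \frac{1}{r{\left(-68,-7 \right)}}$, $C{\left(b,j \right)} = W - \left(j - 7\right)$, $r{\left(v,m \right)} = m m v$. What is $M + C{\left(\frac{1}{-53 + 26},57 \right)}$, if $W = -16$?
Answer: $- \frac{219913}{3332} \approx -66.0$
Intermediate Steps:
$r{\left(v,m \right)} = v m^{2}$ ($r{\left(v,m \right)} = m^{2} v = v m^{2}$)
$C{\left(b,j \right)} = -9 - j$ ($C{\left(b,j \right)} = -16 - \left(j - 7\right) = -16 - \left(-7 + j\right) = -9 - j$)
$M = - \frac{1}{3332}$ ($M = \frac{1}{\left(-68\right) \left(-7\right)^{2}} = \frac{1}{\left(-68\right) 49} = \frac{1}{-3332} = - \frac{1}{3332} \approx -0.00030012$)
$M + C{\left(\frac{1}{-53 + 26},57 \right)} = - \frac{1}{3332} - 66 = - \frac{219913}{3332}$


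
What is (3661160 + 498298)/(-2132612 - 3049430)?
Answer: -122337/152413 ≈ -0.80267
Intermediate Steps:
(3661160 + 498298)/(-2132612 - 3049430) = 4159458/(-5182042) = 4159458*(-1/5182042) = -122337/152413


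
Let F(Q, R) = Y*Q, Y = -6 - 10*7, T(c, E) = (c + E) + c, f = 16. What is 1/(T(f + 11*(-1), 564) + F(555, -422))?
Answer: -1/41606 ≈ -2.4035e-5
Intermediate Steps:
T(c, E) = E + 2*c (T(c, E) = (E + c) + c = E + 2*c)
Y = -76 (Y = -6 - 70 = -76)
F(Q, R) = -76*Q
1/(T(f + 11*(-1), 564) + F(555, -422)) = 1/((564 + 2*(16 + 11*(-1))) - 76*555) = 1/((564 + 2*(16 - 11)) - 42180) = 1/((564 + 2*5) - 42180) = 1/((564 + 10) - 42180) = 1/(574 - 42180) = 1/(-41606) = -1/41606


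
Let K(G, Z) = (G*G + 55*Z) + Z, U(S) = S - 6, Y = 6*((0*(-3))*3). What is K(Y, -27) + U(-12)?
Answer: -1530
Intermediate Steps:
Y = 0 (Y = 6*(0*3) = 6*0 = 0)
U(S) = -6 + S
K(G, Z) = G² + 56*Z (K(G, Z) = (G² + 55*Z) + Z = G² + 56*Z)
K(Y, -27) + U(-12) = (0² + 56*(-27)) + (-6 - 12) = (0 - 1512) - 18 = -1512 - 18 = -1530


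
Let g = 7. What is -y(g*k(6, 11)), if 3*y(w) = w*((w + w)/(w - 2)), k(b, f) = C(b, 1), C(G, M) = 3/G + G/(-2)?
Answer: 1225/117 ≈ 10.470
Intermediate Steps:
C(G, M) = 3/G - G/2 (C(G, M) = 3/G + G*(-1/2) = 3/G - G/2)
k(b, f) = 3/b - b/2
y(w) = 2*w**2/(3*(-2 + w)) (y(w) = (w*((w + w)/(w - 2)))/3 = (w*((2*w)/(-2 + w)))/3 = (w*(2*w/(-2 + w)))/3 = (2*w**2/(-2 + w))/3 = 2*w**2/(3*(-2 + w)))
-y(g*k(6, 11)) = -2*(7*(3/6 - 1/2*6))**2/(3*(-2 + 7*(3/6 - 1/2*6))) = -2*(7*(3*(1/6) - 3))**2/(3*(-2 + 7*(3*(1/6) - 3))) = -2*(7*(1/2 - 3))**2/(3*(-2 + 7*(1/2 - 3))) = -2*(7*(-5/2))**2/(3*(-2 + 7*(-5/2))) = -2*(-35/2)**2/(3*(-2 - 35/2)) = -2*1225/(3*4*(-39/2)) = -2*1225*(-2)/(3*4*39) = -1*(-1225/117) = 1225/117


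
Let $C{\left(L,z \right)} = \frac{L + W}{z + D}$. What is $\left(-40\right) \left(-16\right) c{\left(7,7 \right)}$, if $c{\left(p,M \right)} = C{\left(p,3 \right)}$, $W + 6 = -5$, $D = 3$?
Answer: $- \frac{1280}{3} \approx -426.67$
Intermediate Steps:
$W = -11$ ($W = -6 - 5 = -11$)
$C{\left(L,z \right)} = \frac{-11 + L}{3 + z}$ ($C{\left(L,z \right)} = \frac{L - 11}{z + 3} = \frac{-11 + L}{3 + z}$)
$c{\left(p,M \right)} = - \frac{11}{6} + \frac{p}{6}$ ($c{\left(p,M \right)} = \frac{-11 + p}{3 + 3} = \frac{-11 + p}{6} = - \frac{11}{6} + \frac{p}{6}$)
$\left(-40\right) \left(-16\right) c{\left(7,7 \right)} = \left(-40\right) \left(-16\right) \left(- \frac{11}{6} + \frac{1}{6} \cdot 7\right) = 640 \left(- \frac{11}{6} + \frac{7}{6}\right) = 640 \left(- \frac{2}{3}\right) = - \frac{1280}{3}$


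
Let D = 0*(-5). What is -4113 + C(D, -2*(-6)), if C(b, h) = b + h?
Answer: -4101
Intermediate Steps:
D = 0
-4113 + C(D, -2*(-6)) = -4113 + (0 - 2*(-6)) = -4113 + (0 + 12) = -4113 + 12 = -4101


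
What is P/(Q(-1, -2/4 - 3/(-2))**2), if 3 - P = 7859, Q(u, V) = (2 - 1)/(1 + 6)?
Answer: -384944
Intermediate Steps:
Q(u, V) = 1/7
P = -7856 (P = 3 - 1*7859 = 3 - 7859 = -7856)
P/(Q(-1, -2/4 - 3/(-2))**2) = -7856/((1/7)**2) = -7856/1/49 = -7856*49 = -384944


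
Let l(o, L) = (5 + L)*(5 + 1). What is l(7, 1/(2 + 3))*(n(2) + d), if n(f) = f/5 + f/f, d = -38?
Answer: -28548/25 ≈ -1141.9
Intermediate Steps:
n(f) = 1 + f/5 (n(f) = f*(⅕) + 1 = f/5 + 1 = 1 + f/5)
l(o, L) = 30 + 6*L (l(o, L) = (5 + L)*6 = 30 + 6*L)
l(7, 1/(2 + 3))*(n(2) + d) = (30 + 6/(2 + 3))*((1 + (⅕)*2) - 38) = (30 + 6/5)*((1 + ⅖) - 38) = (30 + 6*(⅕))*(7/5 - 38) = (30 + 6/5)*(-183/5) = (156/5)*(-183/5) = -28548/25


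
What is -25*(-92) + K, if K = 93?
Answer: 2393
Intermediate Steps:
-25*(-92) + K = -25*(-92) + 93 = 2300 + 93 = 2393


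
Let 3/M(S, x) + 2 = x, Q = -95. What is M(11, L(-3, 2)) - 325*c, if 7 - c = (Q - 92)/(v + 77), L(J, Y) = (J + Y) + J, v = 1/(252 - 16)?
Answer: -6552419/2138 ≈ -3064.7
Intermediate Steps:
v = 1/236 ≈ 0.0042373
L(J, Y) = Y + 2*J
M(S, x) = 3/(-2 + x)
c = 10079/1069 (c = 7 - (-95 - 92)/(1/236 + 77) = 7 - (-187)/18173/236 = 7 - (-187)*236/18173 = 7 - 1*(-2596/1069) = 7 + 2596/1069 = 10079/1069 ≈ 9.4284)
M(11, L(-3, 2)) - 325*c = 3/(-2 + (2 + 2*(-3))) - 325*10079/1069 = 3/(-2 + (2 - 6)) - 3275675/1069 = 3/(-2 - 4) - 3275675/1069 = 3/(-6) - 3275675/1069 = 3*(-1/6) - 3275675/1069 = -1/2 - 3275675/1069 = -6552419/2138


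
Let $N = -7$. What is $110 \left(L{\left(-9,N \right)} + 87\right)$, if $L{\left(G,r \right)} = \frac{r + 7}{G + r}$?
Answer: $9570$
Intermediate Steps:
$L{\left(G,r \right)} = \frac{7 + r}{G + r}$
$110 \left(L{\left(-9,N \right)} + 87\right) = 110 \left(\frac{7 - 7}{-9 - 7} + 87\right) = 110 \left(\frac{1}{-16} \cdot 0 + 87\right) = 110 \left(\left(- \frac{1}{16}\right) 0 + 87\right) = 110 \left(0 + 87\right) = 110 \cdot 87 = 9570$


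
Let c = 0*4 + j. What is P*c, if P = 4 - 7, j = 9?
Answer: -27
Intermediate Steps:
c = 9 (c = 0*4 + 9 = 0 + 9 = 9)
P = -3
P*c = -3*9 = -27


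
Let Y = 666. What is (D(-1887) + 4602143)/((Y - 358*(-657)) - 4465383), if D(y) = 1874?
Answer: -418547/384501 ≈ -1.0885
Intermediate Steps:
(D(-1887) + 4602143)/((Y - 358*(-657)) - 4465383) = (1874 + 4602143)/((666 - 358*(-657)) - 4465383) = 4604017/((666 + 235206) - 4465383) = 4604017/(235872 - 4465383) = 4604017/(-4229511) = 4604017*(-1/4229511) = -418547/384501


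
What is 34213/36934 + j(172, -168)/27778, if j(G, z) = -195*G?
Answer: -3353461/11929682 ≈ -0.28110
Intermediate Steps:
34213/36934 + j(172, -168)/27778 = 34213/36934 - 195*172/27778 = 34213*(1/36934) - 33540*1/27778 = 34213/36934 - 390/323 = -3353461/11929682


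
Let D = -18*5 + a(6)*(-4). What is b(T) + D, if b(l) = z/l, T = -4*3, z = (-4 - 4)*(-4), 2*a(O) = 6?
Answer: -314/3 ≈ -104.67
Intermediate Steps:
a(O) = 3 (a(O) = (½)*6 = 3)
D = -102 (D = -18*5 + 3*(-4) = -90 - 12 = -102)
z = 32 (z = -8*(-4) = 32)
T = -12
b(l) = 32/l
b(T) + D = 32/(-12) - 102 = 32*(-1/12) - 102 = -8/3 - 102 = -314/3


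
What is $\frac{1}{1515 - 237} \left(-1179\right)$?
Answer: $- \frac{131}{142} \approx -0.92253$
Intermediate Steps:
$\frac{1}{1515 - 237} \left(-1179\right) = \frac{1}{1278} \left(-1179\right) = - \frac{131}{142}$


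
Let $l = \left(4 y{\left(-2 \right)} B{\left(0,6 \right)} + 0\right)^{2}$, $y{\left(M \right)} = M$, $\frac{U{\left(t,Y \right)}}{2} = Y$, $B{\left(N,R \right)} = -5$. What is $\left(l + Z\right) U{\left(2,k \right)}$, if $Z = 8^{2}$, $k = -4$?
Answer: $-13312$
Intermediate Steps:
$U{\left(t,Y \right)} = 2 Y$
$Z = 64$
$l = 1600$ ($l = \left(4 \left(-2\right) \left(-5\right) + 0\right)^{2} = \left(\left(-8\right) \left(-5\right) + 0\right)^{2} = \left(40 + 0\right)^{2} = 40^{2} = 1600$)
$\left(l + Z\right) U{\left(2,k \right)} = \left(1600 + 64\right) 2 \left(-4\right) = 1664 \left(-8\right) = -13312$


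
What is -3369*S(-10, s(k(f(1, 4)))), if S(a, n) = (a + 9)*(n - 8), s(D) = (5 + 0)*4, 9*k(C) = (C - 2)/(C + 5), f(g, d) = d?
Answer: 40428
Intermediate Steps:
k(C) = (-2 + C)/(9*(5 + C)) (k(C) = ((C - 2)/(C + 5))/9 = ((-2 + C)/(5 + C))/9 = (-2 + C)/(9*(5 + C)))
s(D) = 20 (s(D) = 5*4 = 20)
S(a, n) = (-8 + n)*(9 + a) (S(a, n) = (9 + a)*(-8 + n) = (-8 + n)*(9 + a))
-3369*S(-10, s(k(f(1, 4)))) = -3369*(-72 - 8*(-10) + 9*20 - 10*20) = -3369*(-72 + 80 + 180 - 200) = -3369*(-12) = 40428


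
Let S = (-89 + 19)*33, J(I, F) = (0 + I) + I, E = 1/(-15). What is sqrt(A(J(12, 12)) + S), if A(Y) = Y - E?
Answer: I*sqrt(514335)/15 ≈ 47.811*I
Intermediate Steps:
E = -1/15 ≈ -0.066667
J(I, F) = 2*I (J(I, F) = I + I = 2*I)
S = -2310 (S = -70*33 = -2310)
A(Y) = 1/15 + Y (A(Y) = Y - 1*(-1/15) = Y + 1/15 = 1/15 + Y)
sqrt(A(J(12, 12)) + S) = sqrt((1/15 + 2*12) - 2310) = sqrt((1/15 + 24) - 2310) = sqrt(361/15 - 2310) = sqrt(-34289/15) = I*sqrt(514335)/15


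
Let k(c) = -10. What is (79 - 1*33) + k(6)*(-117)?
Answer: 1216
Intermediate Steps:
(79 - 1*33) + k(6)*(-117) = (79 - 1*33) - 10*(-117) = (79 - 33) + 1170 = 46 + 1170 = 1216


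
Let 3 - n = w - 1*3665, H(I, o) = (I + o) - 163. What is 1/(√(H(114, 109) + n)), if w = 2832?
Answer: √14/112 ≈ 0.033408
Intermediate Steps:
H(I, o) = -163 + I + o
n = 836 (n = 3 - (2832 - 1*3665) = 3 - (2832 - 3665) = 3 - 1*(-833) = 3 + 833 = 836)
1/(√(H(114, 109) + n)) = 1/(√((-163 + 114 + 109) + 836)) = 1/(√(60 + 836)) = 1/(√896) = 1/(8*√14) = √14/112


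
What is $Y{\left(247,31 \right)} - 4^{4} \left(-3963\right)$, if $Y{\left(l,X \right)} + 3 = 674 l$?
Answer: $1181003$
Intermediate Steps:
$Y{\left(l,X \right)} = -3 + 674 l$
$Y{\left(247,31 \right)} - 4^{4} \left(-3963\right) = \left(-3 + 674 \cdot 247\right) - 4^{4} \left(-3963\right) = \left(-3 + 166478\right) - 256 \left(-3963\right) = 166475 - -1014528 = 166475 + 1014528 = 1181003$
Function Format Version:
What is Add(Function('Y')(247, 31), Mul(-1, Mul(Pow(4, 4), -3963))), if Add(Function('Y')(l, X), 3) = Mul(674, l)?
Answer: 1181003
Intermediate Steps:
Function('Y')(l, X) = Add(-3, Mul(674, l))
Add(Function('Y')(247, 31), Mul(-1, Mul(Pow(4, 4), -3963))) = Add(Add(-3, Mul(674, 247)), Mul(-1, Mul(Pow(4, 4), -3963))) = Add(Add(-3, 166478), Mul(-1, Mul(256, -3963))) = Add(166475, Mul(-1, -1014528)) = Add(166475, 1014528) = 1181003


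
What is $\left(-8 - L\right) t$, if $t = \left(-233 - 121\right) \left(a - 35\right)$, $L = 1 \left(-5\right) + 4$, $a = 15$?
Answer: $-49560$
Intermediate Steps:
$L = -1$ ($L = -5 + 4 = -1$)
$t = 7080$ ($t = \left(-233 - 121\right) \left(15 - 35\right) = \left(-354\right) \left(-20\right) = 7080$)
$\left(-8 - L\right) t = \left(-8 - -1\right) 7080 = \left(-8 + 1\right) 7080 = \left(-7\right) 7080 = -49560$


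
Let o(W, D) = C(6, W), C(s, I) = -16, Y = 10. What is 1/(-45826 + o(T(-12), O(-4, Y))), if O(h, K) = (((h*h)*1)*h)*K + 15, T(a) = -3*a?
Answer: -1/45842 ≈ -2.1814e-5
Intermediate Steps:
O(h, K) = 15 + K*h³ (O(h, K) = ((h²*1)*h)*K + 15 = (h²*h)*K + 15 = h³*K + 15 = K*h³ + 15 = 15 + K*h³)
o(W, D) = -16
1/(-45826 + o(T(-12), O(-4, Y))) = 1/(-45826 - 16) = 1/(-45842) = -1/45842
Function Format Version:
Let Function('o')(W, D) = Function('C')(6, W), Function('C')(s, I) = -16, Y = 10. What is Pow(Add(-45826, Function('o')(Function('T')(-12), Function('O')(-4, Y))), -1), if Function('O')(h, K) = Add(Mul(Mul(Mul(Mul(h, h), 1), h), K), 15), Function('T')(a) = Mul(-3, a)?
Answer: Rational(-1, 45842) ≈ -2.1814e-5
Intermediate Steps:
Function('O')(h, K) = Add(15, Mul(K, Pow(h, 3))) (Function('O')(h, K) = Add(Mul(Mul(Mul(Pow(h, 2), 1), h), K), 15) = Add(Mul(Mul(Pow(h, 2), h), K), 15) = Add(Mul(Pow(h, 3), K), 15) = Add(Mul(K, Pow(h, 3)), 15) = Add(15, Mul(K, Pow(h, 3))))
Function('o')(W, D) = -16
Pow(Add(-45826, Function('o')(Function('T')(-12), Function('O')(-4, Y))), -1) = Pow(Add(-45826, -16), -1) = Pow(-45842, -1) = Rational(-1, 45842)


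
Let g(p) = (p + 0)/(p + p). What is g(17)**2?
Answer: 1/4 ≈ 0.25000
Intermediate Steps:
g(p) = 1/2 (g(p) = p/((2*p)) = p*(1/(2*p)) = 1/2)
g(17)**2 = (1/2)**2 = 1/4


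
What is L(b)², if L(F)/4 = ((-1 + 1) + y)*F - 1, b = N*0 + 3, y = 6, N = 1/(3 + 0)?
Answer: 4624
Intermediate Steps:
N = ⅓ (N = 1/3 = ⅓ ≈ 0.33333)
b = 3 (b = (⅓)*0 + 3 = 0 + 3 = 3)
L(F) = -4 + 24*F (L(F) = 4*(((-1 + 1) + 6)*F - 1) = 4*((0 + 6)*F - 1) = 4*(6*F - 1) = 4*(-1 + 6*F) = -4 + 24*F)
L(b)² = (-4 + 24*3)² = (-4 + 72)² = 68² = 4624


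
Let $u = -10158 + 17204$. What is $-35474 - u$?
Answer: $-42520$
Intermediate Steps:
$u = 7046$
$-35474 - u = -35474 - 7046 = -42520$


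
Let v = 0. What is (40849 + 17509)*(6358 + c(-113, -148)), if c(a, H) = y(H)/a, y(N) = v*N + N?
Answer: 41936175516/113 ≈ 3.7112e+8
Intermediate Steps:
y(N) = N (y(N) = 0*N + N = 0 + N = N)
c(a, H) = H/a
(40849 + 17509)*(6358 + c(-113, -148)) = (40849 + 17509)*(6358 - 148/(-113)) = 58358*(6358 - 148*(-1/113)) = 58358*(6358 + 148/113) = 58358*(718602/113) = 41936175516/113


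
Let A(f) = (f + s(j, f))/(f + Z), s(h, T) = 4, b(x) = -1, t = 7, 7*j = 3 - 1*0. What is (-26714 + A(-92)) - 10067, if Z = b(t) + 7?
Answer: -1581539/43 ≈ -36780.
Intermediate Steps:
j = 3/7 (j = (3 - 1*0)/7 = (3 + 0)/7 = (⅐)*3 = 3/7 ≈ 0.42857)
Z = 6 (Z = -1 + 7 = 6)
A(f) = (4 + f)/(6 + f) (A(f) = (f + 4)/(f + 6) = (4 + f)/(6 + f))
(-26714 + A(-92)) - 10067 = (-26714 + (4 - 92)/(6 - 92)) - 10067 = (-26714 - 88/(-86)) - 10067 = (-26714 - 1/86*(-88)) - 10067 = (-26714 + 44/43) - 10067 = -1148658/43 - 10067 = -1581539/43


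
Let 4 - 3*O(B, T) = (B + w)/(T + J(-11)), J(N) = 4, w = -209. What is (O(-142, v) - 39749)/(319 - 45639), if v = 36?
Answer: 433579/494400 ≈ 0.87698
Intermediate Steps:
O(B, T) = 4/3 - (-209 + B)/(3*(4 + T)) (O(B, T) = 4/3 - (B - 209)/(3*(T + 4)) = 4/3 - (-209 + B)/(3*(4 + T)))
(O(-142, v) - 39749)/(319 - 45639) = ((225 - 1*(-142) + 4*36)/(3*(4 + 36)) - 39749)/(319 - 45639) = ((⅓)*(225 + 142 + 144)/40 - 39749)/(-45320) = ((⅓)*(1/40)*511 - 39749)*(-1/45320) = (511/120 - 39749)*(-1/45320) = -4769369/120*(-1/45320) = 433579/494400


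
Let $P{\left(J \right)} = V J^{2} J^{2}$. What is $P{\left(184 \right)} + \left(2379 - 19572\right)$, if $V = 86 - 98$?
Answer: $-13754762025$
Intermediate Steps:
$V = -12$ ($V = 86 - 98 = -12$)
$P{\left(J \right)} = - 12 J^{4}$ ($P{\left(J \right)} = - 12 J^{2} J^{2} = - 12 J^{4}$)
$P{\left(184 \right)} + \left(2379 - 19572\right) = - 12 \cdot 184^{4} + \left(2379 - 19572\right) = \left(-12\right) 1146228736 - 17193 = -13754744832 - 17193 = -13754762025$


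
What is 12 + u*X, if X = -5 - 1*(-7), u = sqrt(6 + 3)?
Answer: 18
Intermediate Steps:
u = 3 (u = sqrt(9) = 3)
X = 2 (X = -5 + 7 = 2)
12 + u*X = 12 + 3*2 = 12 + 6 = 18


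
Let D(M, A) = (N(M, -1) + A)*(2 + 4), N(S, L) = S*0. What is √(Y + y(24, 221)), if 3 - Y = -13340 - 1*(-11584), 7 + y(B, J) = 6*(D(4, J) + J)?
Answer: 3*√1226 ≈ 105.04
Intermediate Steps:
N(S, L) = 0
D(M, A) = 6*A (D(M, A) = (0 + A)*(2 + 4) = A*6 = 6*A)
y(B, J) = -7 + 42*J (y(B, J) = -7 + 6*(6*J + J) = -7 + 6*(7*J) = -7 + 42*J)
Y = 1759 (Y = 3 - (-13340 - 1*(-11584)) = 3 - (-13340 + 11584) = 3 - 1*(-1756) = 3 + 1756 = 1759)
√(Y + y(24, 221)) = √(1759 + (-7 + 42*221)) = √(1759 + (-7 + 9282)) = √(1759 + 9275) = √11034 = 3*√1226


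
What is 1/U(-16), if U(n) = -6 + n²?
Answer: 1/250 ≈ 0.0040000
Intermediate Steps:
1/U(-16) = 1/(-6 + (-16)²) = 1/(-6 + 256) = 1/250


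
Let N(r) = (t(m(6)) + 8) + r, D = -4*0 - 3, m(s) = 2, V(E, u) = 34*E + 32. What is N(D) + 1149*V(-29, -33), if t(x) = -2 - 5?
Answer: -1096148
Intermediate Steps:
V(E, u) = 32 + 34*E
D = -3 (D = 0 - 3 = -3)
t(x) = -7
N(r) = 1 + r (N(r) = (-7 + 8) + r = 1 + r)
N(D) + 1149*V(-29, -33) = (1 - 3) + 1149*(32 + 34*(-29)) = -2 + 1149*(32 - 986) = -2 + 1149*(-954) = -2 - 1096146 = -1096148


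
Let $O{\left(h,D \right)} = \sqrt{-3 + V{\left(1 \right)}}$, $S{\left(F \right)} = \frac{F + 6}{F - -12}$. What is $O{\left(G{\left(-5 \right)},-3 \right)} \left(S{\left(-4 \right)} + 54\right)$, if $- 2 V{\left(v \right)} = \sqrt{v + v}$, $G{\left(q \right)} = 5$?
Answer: $\frac{217 \sqrt{-12 - 2 \sqrt{2}}}{8} \approx 104.45 i$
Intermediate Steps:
$S{\left(F \right)} = \frac{6 + F}{12 + F}$ ($S{\left(F \right)} = \frac{6 + F}{F + 12} = \frac{6 + F}{12 + F}$)
$V{\left(v \right)} = - \frac{\sqrt{2} \sqrt{v}}{2}$ ($V{\left(v \right)} = - \frac{\sqrt{v + v}}{2} = - \frac{\sqrt{2 v}}{2} = - \frac{\sqrt{2} \sqrt{v}}{2}$)
$O{\left(h,D \right)} = \sqrt{-3 - \frac{\sqrt{2}}{2}}$ ($O{\left(h,D \right)} = \sqrt{-3 - \frac{\sqrt{2} \sqrt{1}}{2}} = \sqrt{-3 - \frac{1}{2} \sqrt{2} \cdot 1} = \sqrt{-3 - \frac{\sqrt{2}}{2}}$)
$O{\left(G{\left(-5 \right)},-3 \right)} \left(S{\left(-4 \right)} + 54\right) = \frac{\sqrt{-12 - 2 \sqrt{2}}}{2} \left(\frac{6 - 4}{12 - 4} + 54\right) = \frac{\sqrt{-12 - 2 \sqrt{2}}}{2} \left(\frac{1}{8} \cdot 2 + 54\right) = \frac{\sqrt{-12 - 2 \sqrt{2}}}{2} \left(\frac{1}{4} + 54\right) = \frac{\sqrt{-12 - 2 \sqrt{2}}}{2} \cdot \frac{217}{4} = \frac{217 \sqrt{-12 - 2 \sqrt{2}}}{8}$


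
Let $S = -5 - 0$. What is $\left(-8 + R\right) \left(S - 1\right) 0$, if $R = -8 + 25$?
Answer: $0$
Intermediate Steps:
$R = 17$
$S = -5$ ($S = -5 + 0 = -5$)
$\left(-8 + R\right) \left(S - 1\right) 0 = \left(-8 + 17\right) \left(-5 - 1\right) 0 = 9 \left(\left(-6\right) 0\right) = 9 \cdot 0 = 0$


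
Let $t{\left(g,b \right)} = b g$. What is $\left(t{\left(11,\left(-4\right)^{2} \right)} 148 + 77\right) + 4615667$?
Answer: $4641792$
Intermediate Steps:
$\left(t{\left(11,\left(-4\right)^{2} \right)} 148 + 77\right) + 4615667 = \left(\left(-4\right)^{2} \cdot 11 \cdot 148 + 77\right) + 4615667 = \left(16 \cdot 11 \cdot 148 + 77\right) + 4615667 = \left(176 \cdot 148 + 77\right) + 4615667 = \left(26048 + 77\right) + 4615667 = 26125 + 4615667 = 4641792$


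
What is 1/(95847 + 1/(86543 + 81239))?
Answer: 167782/16081401355 ≈ 1.0433e-5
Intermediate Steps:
1/(95847 + 1/(86543 + 81239)) = 1/(95847 + 1/167782) = 1/(16081401355/167782) = 167782/16081401355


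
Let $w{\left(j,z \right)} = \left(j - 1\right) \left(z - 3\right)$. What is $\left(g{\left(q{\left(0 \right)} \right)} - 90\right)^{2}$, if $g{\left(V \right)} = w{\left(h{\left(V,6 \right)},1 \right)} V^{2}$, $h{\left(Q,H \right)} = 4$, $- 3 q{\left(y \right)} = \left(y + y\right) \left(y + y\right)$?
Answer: $8100$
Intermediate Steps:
$q{\left(y \right)} = - \frac{4 y^{2}}{3}$ ($q{\left(y \right)} = - \frac{\left(y + y\right) \left(y + y\right)}{3} = - \frac{2 y 2 y}{3} = - \frac{4 y^{2}}{3}$)
$w{\left(j,z \right)} = \left(-1 + j\right) \left(-3 + z\right)$
$g{\left(V \right)} = - 6 V^{2}$ ($g{\left(V \right)} = \left(3 - 1 - 12 + 4 \cdot 1\right) V^{2} = \left(3 - 1 - 12 + 4\right) V^{2} = - 6 V^{2}$)
$\left(g{\left(q{\left(0 \right)} \right)} - 90\right)^{2} = \left(- 6 \left(- \frac{4 \cdot 0^{2}}{3}\right)^{2} - 90\right)^{2} = \left(- 6 \left(\left(- \frac{4}{3}\right) 0\right)^{2} - 90\right)^{2} = \left(- 6 \cdot 0^{2} - 90\right)^{2} = \left(\left(-6\right) 0 - 90\right)^{2} = \left(0 - 90\right)^{2} = \left(-90\right)^{2} = 8100$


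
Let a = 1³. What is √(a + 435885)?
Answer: √435886 ≈ 660.22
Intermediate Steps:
a = 1
√(a + 435885) = √(1 + 435885) = √435886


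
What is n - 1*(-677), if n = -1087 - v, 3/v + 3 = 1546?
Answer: -632633/1543 ≈ -410.00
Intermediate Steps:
v = 3/1543 (v = 3/(-3 + 1546) = 3/1543 ≈ 0.0019443)
n = -1677244/1543 (n = -1087 - 1*3/1543 = -1087 - 3/1543 = -1677244/1543 ≈ -1087.0)
n - 1*(-677) = -1677244/1543 - 1*(-677) = -1677244/1543 + 677 = -632633/1543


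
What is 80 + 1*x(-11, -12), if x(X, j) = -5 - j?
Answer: 87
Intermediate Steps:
80 + 1*x(-11, -12) = 80 + 1*(-5 - 1*(-12)) = 80 + 1*(-5 + 12) = 80 + 1*7 = 80 + 7 = 87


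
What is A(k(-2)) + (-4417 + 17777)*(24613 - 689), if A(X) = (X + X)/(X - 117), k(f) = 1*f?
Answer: 38035332164/119 ≈ 3.1962e+8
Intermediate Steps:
k(f) = f
A(X) = 2*X/(-117 + X) (A(X) = (2*X)/(-117 + X) = 2*X/(-117 + X))
A(k(-2)) + (-4417 + 17777)*(24613 - 689) = 2*(-2)/(-117 - 2) + (-4417 + 17777)*(24613 - 689) = 2*(-2)/(-119) + 13360*23924 = 2*(-2)*(-1/119) + 319624640 = 4/119 + 319624640 = 38035332164/119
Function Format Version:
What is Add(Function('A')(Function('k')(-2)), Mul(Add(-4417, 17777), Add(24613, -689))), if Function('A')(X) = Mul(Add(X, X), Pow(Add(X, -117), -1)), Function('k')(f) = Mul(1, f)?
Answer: Rational(38035332164, 119) ≈ 3.1962e+8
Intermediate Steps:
Function('k')(f) = f
Function('A')(X) = Mul(2, X, Pow(Add(-117, X), -1)) (Function('A')(X) = Mul(Mul(2, X), Pow(Add(-117, X), -1)) = Mul(2, X, Pow(Add(-117, X), -1)))
Add(Function('A')(Function('k')(-2)), Mul(Add(-4417, 17777), Add(24613, -689))) = Add(Mul(2, -2, Pow(Add(-117, -2), -1)), Mul(Add(-4417, 17777), Add(24613, -689))) = Add(Mul(2, -2, Pow(-119, -1)), Mul(13360, 23924)) = Add(Mul(2, -2, Rational(-1, 119)), 319624640) = Add(Rational(4, 119), 319624640) = Rational(38035332164, 119)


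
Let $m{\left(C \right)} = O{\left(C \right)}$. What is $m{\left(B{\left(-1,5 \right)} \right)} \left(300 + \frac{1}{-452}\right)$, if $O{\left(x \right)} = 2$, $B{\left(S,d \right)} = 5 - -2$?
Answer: $\frac{135599}{226} \approx 600.0$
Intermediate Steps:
$B{\left(S,d \right)} = 7$ ($B{\left(S,d \right)} = 5 + 2 = 7$)
$m{\left(C \right)} = 2$
$m{\left(B{\left(-1,5 \right)} \right)} \left(300 + \frac{1}{-452}\right) = 2 \left(300 + \frac{1}{-452}\right) = 2 \left(300 - \frac{1}{452}\right) = 2 \cdot \frac{135599}{452} = \frac{135599}{226}$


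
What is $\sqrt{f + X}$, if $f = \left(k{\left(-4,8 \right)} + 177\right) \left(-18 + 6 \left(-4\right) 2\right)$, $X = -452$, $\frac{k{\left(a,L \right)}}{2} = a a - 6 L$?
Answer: $i \sqrt{7910} \approx 88.938 i$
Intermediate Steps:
$k{\left(a,L \right)} = - 12 L + 2 a^{2}$ ($k{\left(a,L \right)} = 2 \left(a a - 6 L\right) = 2 \left(a^{2} - 6 L\right) = - 12 L + 2 a^{2}$)
$f = -7458$ ($f = \left(\left(\left(-12\right) 8 + 2 \left(-4\right)^{2}\right) + 177\right) \left(-18 + 6 \left(-4\right) 2\right) = \left(\left(-96 + 2 \cdot 16\right) + 177\right) \left(-18 - 48\right) = \left(\left(-96 + 32\right) + 177\right) \left(-18 - 48\right) = \left(-64 + 177\right) \left(-66\right) = 113 \left(-66\right) = -7458$)
$\sqrt{f + X} = \sqrt{-7458 - 452} = \sqrt{-7910} = i \sqrt{7910}$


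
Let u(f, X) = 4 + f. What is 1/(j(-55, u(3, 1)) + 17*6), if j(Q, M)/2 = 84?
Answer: 1/270 ≈ 0.0037037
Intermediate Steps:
j(Q, M) = 168 (j(Q, M) = 2*84 = 168)
1/(j(-55, u(3, 1)) + 17*6) = 1/(168 + 17*6) = 1/(168 + 102) = 1/270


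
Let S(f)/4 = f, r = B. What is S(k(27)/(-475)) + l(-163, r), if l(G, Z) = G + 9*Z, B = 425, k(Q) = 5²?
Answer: 69574/19 ≈ 3661.8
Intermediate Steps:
k(Q) = 25
r = 425
S(f) = 4*f
S(k(27)/(-475)) + l(-163, r) = 4*(25/(-475)) + (-163 + 9*425) = 4*(25*(-1/475)) + (-163 + 3825) = 4*(-1/19) + 3662 = -4/19 + 3662 = 69574/19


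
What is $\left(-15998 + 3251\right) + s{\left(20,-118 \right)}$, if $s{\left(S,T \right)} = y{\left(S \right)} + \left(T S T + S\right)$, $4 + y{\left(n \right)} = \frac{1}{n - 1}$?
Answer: $\frac{5049232}{19} \approx 2.6575 \cdot 10^{5}$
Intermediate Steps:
$y{\left(n \right)} = -4 + \frac{1}{-1 + n}$ ($y{\left(n \right)} = -4 + \frac{1}{n - 1} = -4 + \frac{1}{-1 + n}$)
$s{\left(S,T \right)} = S + S T^{2} + \frac{5 - 4 S}{-1 + S}$ ($s{\left(S,T \right)} = \frac{5 - 4 S}{-1 + S} + \left(T S T + S\right) = \frac{5 - 4 S}{-1 + S} + \left(S T T + S\right) = \frac{5 - 4 S}{-1 + S} + \left(S T^{2} + S\right) = \frac{5 - 4 S}{-1 + S} + \left(S + S T^{2}\right) = S + S T^{2} + \frac{5 - 4 S}{-1 + S}$)
$\left(-15998 + 3251\right) + s{\left(20,-118 \right)} = \left(-15998 + 3251\right) + \frac{5 - 80 + 20 \left(1 + \left(-118\right)^{2}\right) \left(-1 + 20\right)}{-1 + 20} = -12747 + \frac{5 - 80 + 20 \left(1 + 13924\right) 19}{19} = -12747 + \frac{5 - 80 + 20 \cdot 13925 \cdot 19}{19} = -12747 + \frac{5 - 80 + 5291500}{19} = -12747 + \frac{1}{19} \cdot 5291425 = -12747 + \frac{5291425}{19} = \frac{5049232}{19}$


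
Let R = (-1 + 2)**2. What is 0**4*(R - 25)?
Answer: 0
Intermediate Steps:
R = 1 (R = 1**2 = 1)
0**4*(R - 25) = 0**4*(1 - 25) = 0*(-24) = 0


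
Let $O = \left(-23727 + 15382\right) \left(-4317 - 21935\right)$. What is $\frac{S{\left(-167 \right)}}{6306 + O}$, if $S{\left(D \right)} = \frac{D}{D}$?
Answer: $\frac{1}{219079246} \approx 4.5646 \cdot 10^{-9}$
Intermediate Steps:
$O = 219072940$ ($O = \left(-8345\right) \left(-26252\right) = 219072940$)
$S{\left(D \right)} = 1$
$\frac{S{\left(-167 \right)}}{6306 + O} = 1 \frac{1}{6306 + 219072940} = 1 \cdot \frac{1}{219079246} = \frac{1}{219079246}$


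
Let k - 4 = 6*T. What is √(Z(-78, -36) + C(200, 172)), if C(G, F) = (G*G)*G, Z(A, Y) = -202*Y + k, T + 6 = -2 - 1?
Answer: √8007222 ≈ 2829.7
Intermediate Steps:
T = -9 (T = -6 + (-2 - 1) = -6 - 3 = -9)
k = -50 (k = 4 + 6*(-9) = 4 - 54 = -50)
Z(A, Y) = -50 - 202*Y (Z(A, Y) = -202*Y - 50 = -50 - 202*Y)
C(G, F) = G³ (C(G, F) = G²*G = G³)
√(Z(-78, -36) + C(200, 172)) = √((-50 - 202*(-36)) + 200³) = √((-50 + 7272) + 8000000) = √(7222 + 8000000) = √8007222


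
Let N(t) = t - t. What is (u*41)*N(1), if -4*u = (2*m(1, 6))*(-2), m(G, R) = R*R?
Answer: 0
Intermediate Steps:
N(t) = 0
m(G, R) = R**2
u = 36 (u = -2*6**2*(-2)/4 = -2*36*(-2)/4 = -18*(-2) = -1/4*(-144) = 36)
(u*41)*N(1) = (36*41)*0 = 1476*0 = 0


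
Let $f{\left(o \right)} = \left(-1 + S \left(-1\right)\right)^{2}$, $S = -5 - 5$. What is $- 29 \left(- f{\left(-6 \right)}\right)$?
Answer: $2349$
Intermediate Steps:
$S = -10$
$f{\left(o \right)} = 81$ ($f{\left(o \right)} = \left(-1 - -10\right)^{2} = \left(-1 + 10\right)^{2} = 9^{2} = 81$)
$- 29 \left(- f{\left(-6 \right)}\right) = - 29 \left(\left(-1\right) 81\right) = \left(-29\right) \left(-81\right) = 2349$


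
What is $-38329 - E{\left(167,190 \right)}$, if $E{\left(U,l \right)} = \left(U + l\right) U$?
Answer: $-97948$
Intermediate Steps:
$E{\left(U,l \right)} = U \left(U + l\right)$
$-38329 - E{\left(167,190 \right)} = -38329 - 167 \left(167 + 190\right) = -38329 - 167 \cdot 357 = -38329 - 59619 = -97948$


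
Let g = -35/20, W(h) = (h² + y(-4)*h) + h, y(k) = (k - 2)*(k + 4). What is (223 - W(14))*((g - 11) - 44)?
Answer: -2951/4 ≈ -737.75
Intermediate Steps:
y(k) = (-2 + k)*(4 + k)
W(h) = h + h² (W(h) = (h² + (-8 + (-4)² + 2*(-4))*h) + h = (h² + (-8 + 16 - 8)*h) + h = (h² + 0*h) + h = (h² + 0) + h = h² + h = h + h²)
g = -7/4 (g = -35*1/20 = -7/4 ≈ -1.7500)
(223 - W(14))*((g - 11) - 44) = (223 - 14*(1 + 14))*((-7/4 - 11) - 44) = (223 - 14*15)*(-51/4 - 44) = (223 - 1*210)*(-227/4) = (223 - 210)*(-227/4) = 13*(-227/4) = -2951/4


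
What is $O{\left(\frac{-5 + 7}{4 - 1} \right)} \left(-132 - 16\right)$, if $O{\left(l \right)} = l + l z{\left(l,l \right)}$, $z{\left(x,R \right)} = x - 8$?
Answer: $\frac{5624}{9} \approx 624.89$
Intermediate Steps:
$z{\left(x,R \right)} = -8 + x$ ($z{\left(x,R \right)} = x - 8 = -8 + x$)
$O{\left(l \right)} = l + l \left(-8 + l\right)$
$O{\left(\frac{-5 + 7}{4 - 1} \right)} \left(-132 - 16\right) = \frac{-5 + 7}{4 - 1} \left(-7 + \frac{-5 + 7}{4 - 1}\right) \left(-132 - 16\right) = \frac{2}{3} \left(-7 + \frac{2}{3}\right) \left(-148\right) = 2 \cdot \frac{1}{3} \left(-7 + 2 \cdot \frac{1}{3}\right) \left(-148\right) = \frac{2 \left(-7 + \frac{2}{3}\right)}{3} \left(-148\right) = \frac{2}{3} \left(- \frac{19}{3}\right) \left(-148\right) = \left(- \frac{38}{9}\right) \left(-148\right) = \frac{5624}{9}$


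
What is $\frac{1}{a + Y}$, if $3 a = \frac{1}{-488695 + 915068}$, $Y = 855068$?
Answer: $\frac{1279119}{1093733725093} \approx 1.1695 \cdot 10^{-6}$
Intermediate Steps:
$a = \frac{1}{1279119}$ ($a = \frac{1}{3 \left(-488695 + 915068\right)} = \frac{1}{3 \cdot 426373} = \frac{1}{3} \cdot \frac{1}{426373} = \frac{1}{1279119} \approx 7.8179 \cdot 10^{-7}$)
$\frac{1}{a + Y} = \frac{1}{\frac{1}{1279119} + 855068} = \frac{1}{\frac{1093733725093}{1279119}} = \frac{1279119}{1093733725093}$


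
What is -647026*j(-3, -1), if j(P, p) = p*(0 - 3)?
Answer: -1941078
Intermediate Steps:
j(P, p) = -3*p (j(P, p) = p*(-3) = -3*p)
-647026*j(-3, -1) = -(-1941078)*(-1) = -647026*3 = -1941078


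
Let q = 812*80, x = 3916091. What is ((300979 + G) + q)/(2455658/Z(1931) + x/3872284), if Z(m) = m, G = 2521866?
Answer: 21593216517573220/9516567154593 ≈ 2269.0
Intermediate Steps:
q = 64960
((300979 + G) + q)/(2455658/Z(1931) + x/3872284) = ((300979 + 2521866) + 64960)/(2455658/1931 + 3916091/3872284) = (2822845 + 64960)/(2455658*(1/1931) + 3916091*(1/3872284)) = 2887805/(2455658/1931 + 3916091/3872284) = 2887805/(9516567154593/7477380404) = 2887805*(7477380404/9516567154593) = 21593216517573220/9516567154593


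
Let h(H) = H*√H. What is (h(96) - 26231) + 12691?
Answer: -13540 + 384*√6 ≈ -12599.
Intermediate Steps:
h(H) = H^(3/2)
(h(96) - 26231) + 12691 = (96^(3/2) - 26231) + 12691 = (384*√6 - 26231) + 12691 = (-26231 + 384*√6) + 12691 = -13540 + 384*√6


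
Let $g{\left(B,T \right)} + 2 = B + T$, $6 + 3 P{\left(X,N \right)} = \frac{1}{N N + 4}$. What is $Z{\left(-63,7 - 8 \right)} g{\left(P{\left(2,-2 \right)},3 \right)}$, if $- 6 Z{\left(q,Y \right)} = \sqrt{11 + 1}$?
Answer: $\frac{23 \sqrt{3}}{72} \approx 0.55329$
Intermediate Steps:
$Z{\left(q,Y \right)} = - \frac{\sqrt{3}}{3}$ ($Z{\left(q,Y \right)} = - \frac{\sqrt{11 + 1}}{6} = - \frac{\sqrt{12}}{6} = - \frac{2 \sqrt{3}}{6} = - \frac{\sqrt{3}}{3}$)
$P{\left(X,N \right)} = -2 + \frac{1}{3 \left(4 + N^{2}\right)}$ ($P{\left(X,N \right)} = -2 + \frac{1}{3 \left(N N + 4\right)} = -2 + \frac{1}{3 \left(N^{2} + 4\right)} = -2 + \frac{1}{3 \left(4 + N^{2}\right)}$)
$g{\left(B,T \right)} = -2 + B + T$ ($g{\left(B,T \right)} = -2 + \left(B + T\right) = -2 + B + T$)
$Z{\left(-63,7 - 8 \right)} g{\left(P{\left(2,-2 \right)},3 \right)} = - \frac{\sqrt{3}}{3} \left(-2 + \frac{-23 - 6 \left(-2\right)^{2}}{3 \left(4 + \left(-2\right)^{2}\right)} + 3\right) = - \frac{\sqrt{3}}{3} \left(-2 + \frac{-23 - 24}{3 \left(4 + 4\right)} + 3\right) = - \frac{\sqrt{3}}{3} \left(-2 + \frac{-23 - 24}{3 \cdot 8} + 3\right) = - \frac{\sqrt{3}}{3} \left(-2 + \frac{1}{3} \cdot \frac{1}{8} \left(-47\right) + 3\right) = - \frac{\sqrt{3}}{3} \left(-2 - \frac{47}{24} + 3\right) = - \frac{\sqrt{3}}{3} \left(- \frac{23}{24}\right) = \frac{23 \sqrt{3}}{72}$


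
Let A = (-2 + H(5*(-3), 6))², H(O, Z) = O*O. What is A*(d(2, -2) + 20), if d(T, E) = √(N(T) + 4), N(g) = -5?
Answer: 994580 + 49729*I ≈ 9.9458e+5 + 49729.0*I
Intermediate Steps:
H(O, Z) = O²
d(T, E) = I (d(T, E) = √(-5 + 4) = √(-1) = I)
A = 49729 (A = (-2 + (5*(-3))²)² = (-2 + (-15)²)² = (-2 + 225)² = 223² = 49729)
A*(d(2, -2) + 20) = 49729*(I + 20) = 49729*(20 + I) = 994580 + 49729*I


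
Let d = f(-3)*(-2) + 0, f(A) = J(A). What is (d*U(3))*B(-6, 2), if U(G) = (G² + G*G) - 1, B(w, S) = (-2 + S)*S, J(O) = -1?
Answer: 0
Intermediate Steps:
B(w, S) = S*(-2 + S)
f(A) = -1
U(G) = -1 + 2*G² (U(G) = (G² + G²) - 1 = 2*G² - 1 = -1 + 2*G²)
d = 2 (d = -1*(-2) + 0 = 2 + 0 = 2)
(d*U(3))*B(-6, 2) = (2*(-1 + 2*3²))*(2*(-2 + 2)) = (2*(-1 + 2*9))*(2*0) = (2*(-1 + 18))*0 = (2*17)*0 = 34*0 = 0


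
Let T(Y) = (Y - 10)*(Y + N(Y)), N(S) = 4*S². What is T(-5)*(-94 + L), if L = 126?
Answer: -45600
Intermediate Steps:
T(Y) = (-10 + Y)*(Y + 4*Y²) (T(Y) = (Y - 10)*(Y + 4*Y²) = (-10 + Y)*(Y + 4*Y²))
T(-5)*(-94 + L) = (-5*(-10 - 39*(-5) + 4*(-5)²))*(-94 + 126) = -5*(-10 + 195 + 4*25)*32 = -5*(-10 + 195 + 100)*32 = -5*285*32 = -1425*32 = -45600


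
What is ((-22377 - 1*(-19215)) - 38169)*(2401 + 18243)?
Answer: -853237164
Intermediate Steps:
((-22377 - 1*(-19215)) - 38169)*(2401 + 18243) = ((-22377 + 19215) - 38169)*20644 = (-3162 - 38169)*20644 = -41331*20644 = -853237164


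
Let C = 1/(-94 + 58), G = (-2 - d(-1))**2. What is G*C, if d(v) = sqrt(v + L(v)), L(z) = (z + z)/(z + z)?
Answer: -1/9 ≈ -0.11111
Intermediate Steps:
L(z) = 1 (L(z) = (2*z)/((2*z)) = (2*z)*(1/(2*z)) = 1)
d(v) = sqrt(1 + v) (d(v) = sqrt(v + 1) = sqrt(1 + v))
G = 4 (G = (-2 - sqrt(1 - 1))**2 = (-2 - sqrt(0))**2 = (-2 - 1*0)**2 = (-2 + 0)**2 = (-2)**2 = 4)
C = -1/36 (C = 1/(-36) = -1/36 ≈ -0.027778)
G*C = 4*(-1/36) = -1/9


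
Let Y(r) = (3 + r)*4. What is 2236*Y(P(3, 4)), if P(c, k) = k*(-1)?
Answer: -8944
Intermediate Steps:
P(c, k) = -k
Y(r) = 12 + 4*r
2236*Y(P(3, 4)) = 2236*(12 + 4*(-1*4)) = 2236*(12 + 4*(-4)) = 2236*(12 - 16) = 2236*(-4) = -8944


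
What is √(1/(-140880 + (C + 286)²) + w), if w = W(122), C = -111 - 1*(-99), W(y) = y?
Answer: √132070059237/32902 ≈ 11.045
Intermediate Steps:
C = -12 (C = -111 + 99 = -12)
w = 122
√(1/(-140880 + (C + 286)²) + w) = √(1/(-140880 + (-12 + 286)²) + 122) = √(1/(-140880 + 274²) + 122) = √(1/(-140880 + 75076) + 122) = √(1/(-65804) + 122) = √(-1/65804 + 122) = √(8028087/65804) = √132070059237/32902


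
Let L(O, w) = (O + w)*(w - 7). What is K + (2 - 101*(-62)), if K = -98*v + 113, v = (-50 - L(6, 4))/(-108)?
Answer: 171689/27 ≈ 6358.9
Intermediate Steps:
L(O, w) = (-7 + w)*(O + w) (L(O, w) = (O + w)*(-7 + w) = (-7 + w)*(O + w))
v = 5/27 (v = (-50 - (4² - 7*6 - 7*4 + 6*4))/(-108) = (-50 - (16 - 42 - 28 + 24))*(-1/108) = (-50 - 1*(-30))*(-1/108) = (-50 + 30)*(-1/108) = -20*(-1/108) = 5/27 ≈ 0.18519)
K = 2561/27 (K = -98*5/27 + 113 = -490/27 + 113 = 2561/27 ≈ 94.852)
K + (2 - 101*(-62)) = 2561/27 + (2 - 101*(-62)) = 2561/27 + (2 + 6262) = 2561/27 + 6264 = 171689/27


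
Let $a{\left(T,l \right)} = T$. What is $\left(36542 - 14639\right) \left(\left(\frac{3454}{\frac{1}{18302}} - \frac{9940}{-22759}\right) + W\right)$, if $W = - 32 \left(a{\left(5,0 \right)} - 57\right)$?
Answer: $\frac{31512952724718864}{22759} \approx 1.3846 \cdot 10^{12}$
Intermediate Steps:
$W = 1664$ ($W = - 32 \left(5 - 57\right) = \left(-32\right) \left(-52\right) = 1664$)
$\left(36542 - 14639\right) \left(\left(\frac{3454}{\frac{1}{18302}} - \frac{9940}{-22759}\right) + W\right) = \left(36542 - 14639\right) \left(\left(\frac{3454}{\frac{1}{18302}} - \frac{9940}{-22759}\right) + 1664\right) = 21903 \left(\left(3454 \frac{1}{\frac{1}{18302}} - - \frac{9940}{22759}\right) + 1664\right) = 21903 \left(\left(3454 \cdot 18302 + \frac{9940}{22759}\right) + 1664\right) = 21903 \left(\left(63215108 + \frac{9940}{22759}\right) + 1664\right) = 21903 \left(\frac{1438712652912}{22759} + 1664\right) = 21903 \cdot \frac{1438750523888}{22759} = \frac{31512952724718864}{22759}$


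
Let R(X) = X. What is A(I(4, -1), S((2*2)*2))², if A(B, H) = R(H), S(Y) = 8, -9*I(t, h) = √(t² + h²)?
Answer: 64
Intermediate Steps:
I(t, h) = -√(h² + t²)/9 (I(t, h) = -√(t² + h²)/9 = -√(h² + t²)/9)
A(B, H) = H
A(I(4, -1), S((2*2)*2))² = 8² = 64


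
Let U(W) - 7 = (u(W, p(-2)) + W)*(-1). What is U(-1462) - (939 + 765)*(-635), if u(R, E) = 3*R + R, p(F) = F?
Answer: 1089357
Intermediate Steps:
u(R, E) = 4*R
U(W) = 7 - 5*W (U(W) = 7 + (4*W + W)*(-1) = 7 + (5*W)*(-1) = 7 - 5*W)
U(-1462) - (939 + 765)*(-635) = (7 - 5*(-1462)) - (939 + 765)*(-635) = (7 + 7310) - 1704*(-635) = 7317 - 1*(-1082040) = 7317 + 1082040 = 1089357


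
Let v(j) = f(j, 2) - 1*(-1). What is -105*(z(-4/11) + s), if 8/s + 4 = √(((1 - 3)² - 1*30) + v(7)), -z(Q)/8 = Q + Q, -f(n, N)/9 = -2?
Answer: -117600/253 + 840*I*√7/23 ≈ -464.82 + 96.627*I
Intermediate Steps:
f(n, N) = 18 (f(n, N) = -9*(-2) = 18)
z(Q) = -16*Q (z(Q) = -8*(Q + Q) = -16*Q)
v(j) = 19 (v(j) = 18 - 1*(-1) = 18 + 1 = 19)
s = 8/(-4 + I*√7) (s = 8/(-4 + √(((1 - 3)² - 1*30) + 19)) = 8/(-4 + √(((-2)² - 30) + 19)) = 8/(-4 + √((4 - 30) + 19)) = 8/(-4 + √(-26 + 19)) = 8/(-4 + √(-7)) = 8/(-4 + I*√7) ≈ -1.3913 - 0.92026*I)
-105*(z(-4/11) + s) = -105*(-(-64)/11 + (-32/23 - 8*I*√7/23)) = -105*(-16*(-4/11) + (-32/23 - 8*I*√7/23)) = -105*(64/11 + (-32/23 - 8*I*√7/23)) = -105*(1120/253 - 8*I*√7/23) = -117600/253 + 840*I*√7/23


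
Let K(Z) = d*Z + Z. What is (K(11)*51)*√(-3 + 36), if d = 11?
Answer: 6732*√33 ≈ 38672.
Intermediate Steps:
K(Z) = 12*Z (K(Z) = 11*Z + Z = 12*Z)
(K(11)*51)*√(-3 + 36) = ((12*11)*51)*√(-3 + 36) = (132*51)*√33 = 6732*√33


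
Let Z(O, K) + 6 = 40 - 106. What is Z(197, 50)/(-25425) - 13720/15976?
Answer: -4828899/5641525 ≈ -0.85596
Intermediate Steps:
Z(O, K) = -72 (Z(O, K) = -6 + (40 - 106) = -6 - 66 = -72)
Z(197, 50)/(-25425) - 13720/15976 = -72/(-25425) - 13720/15976 = -72*(-1/25425) - 13720*1/15976 = 8/2825 - 1715/1997 = -4828899/5641525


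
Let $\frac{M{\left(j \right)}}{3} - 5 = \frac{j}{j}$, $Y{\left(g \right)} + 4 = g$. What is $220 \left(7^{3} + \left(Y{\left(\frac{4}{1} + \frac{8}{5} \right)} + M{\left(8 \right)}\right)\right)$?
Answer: $79772$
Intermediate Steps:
$Y{\left(g \right)} = -4 + g$
$M{\left(j \right)} = 18$ ($M{\left(j \right)} = 15 + 3 \frac{j}{j} = 15 + 3 \cdot 1 = 15 + 3 = 18$)
$220 \left(7^{3} + \left(Y{\left(\frac{4}{1} + \frac{8}{5} \right)} + M{\left(8 \right)}\right)\right) = 220 \left(7^{3} + \left(\left(-4 + \left(\frac{4}{1} + \frac{8}{5}\right)\right) + 18\right)\right) = 220 \left(343 + \left(\left(-4 + \left(4 \cdot 1 + 8 \cdot \frac{1}{5}\right)\right) + 18\right)\right) = 220 \left(343 + \left(\left(-4 + \left(4 + \frac{8}{5}\right)\right) + 18\right)\right) = 220 \left(343 + \left(\left(-4 + \frac{28}{5}\right) + 18\right)\right) = 220 \left(343 + \left(\frac{8}{5} + 18\right)\right) = 220 \left(343 + \frac{98}{5}\right) = 220 \cdot \frac{1813}{5} = 79772$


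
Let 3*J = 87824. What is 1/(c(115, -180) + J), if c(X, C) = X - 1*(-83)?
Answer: 3/88418 ≈ 3.3930e-5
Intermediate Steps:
J = 87824/3 (J = (⅓)*87824 = 87824/3 ≈ 29275.)
c(X, C) = 83 + X (c(X, C) = X + 83 = 83 + X)
1/(c(115, -180) + J) = 1/((83 + 115) + 87824/3) = 1/(198 + 87824/3) = 1/(88418/3) = 3/88418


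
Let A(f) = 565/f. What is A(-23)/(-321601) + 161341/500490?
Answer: 1193693596493/3702035943270 ≈ 0.32244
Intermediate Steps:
A(-23)/(-321601) + 161341/500490 = (565/(-23))/(-321601) + 161341/500490 = (565*(-1/23))*(-1/321601) + 161341*(1/500490) = -565/23*(-1/321601) + 161341/500490 = 565/7396823 + 161341/500490 = 1193693596493/3702035943270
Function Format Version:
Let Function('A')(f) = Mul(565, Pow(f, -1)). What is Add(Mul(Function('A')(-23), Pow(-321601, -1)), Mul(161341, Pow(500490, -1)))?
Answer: Rational(1193693596493, 3702035943270) ≈ 0.32244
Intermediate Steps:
Add(Mul(Function('A')(-23), Pow(-321601, -1)), Mul(161341, Pow(500490, -1))) = Add(Mul(Mul(565, Pow(-23, -1)), Pow(-321601, -1)), Mul(161341, Pow(500490, -1))) = Add(Mul(Mul(565, Rational(-1, 23)), Rational(-1, 321601)), Mul(161341, Rational(1, 500490))) = Add(Mul(Rational(-565, 23), Rational(-1, 321601)), Rational(161341, 500490)) = Add(Rational(565, 7396823), Rational(161341, 500490)) = Rational(1193693596493, 3702035943270)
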